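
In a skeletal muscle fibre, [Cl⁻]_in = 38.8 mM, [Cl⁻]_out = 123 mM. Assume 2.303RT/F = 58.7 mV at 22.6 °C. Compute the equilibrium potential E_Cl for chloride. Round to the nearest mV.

E = (58.7/z) · log₁₀([Cl⁻]_out/[Cl⁻]_in) with z = -1.
For an anion, dividing by z = -1 reverses the sign.
= (58.7/-1) · log₁₀(123/38.8) = -58.70 · log₁₀(3.17)
= -58.70 · (0.5011) = -29.41 mV

-29 mV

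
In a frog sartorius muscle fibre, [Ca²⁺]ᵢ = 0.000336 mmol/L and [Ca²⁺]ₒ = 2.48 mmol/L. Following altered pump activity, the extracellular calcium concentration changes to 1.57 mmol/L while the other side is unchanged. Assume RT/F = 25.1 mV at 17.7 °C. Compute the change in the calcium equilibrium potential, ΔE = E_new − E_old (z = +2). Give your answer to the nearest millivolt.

E_old = (25.1/2)·ln(2.48/0.000336) = 111.78 mV
E_new = (25.1/2)·ln(1.57/0.000336) = 106.04 mV
ΔE = 106.04 − (111.78) = -5.74 mV

-6 mV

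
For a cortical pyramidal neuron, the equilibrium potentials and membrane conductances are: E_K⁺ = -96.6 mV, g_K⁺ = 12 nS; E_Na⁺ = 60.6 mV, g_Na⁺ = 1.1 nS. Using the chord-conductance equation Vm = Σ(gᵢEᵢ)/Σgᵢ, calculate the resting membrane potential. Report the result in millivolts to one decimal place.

-83.4 mV

Σ gᵢEᵢ = 12·(-96.6) + 1.1·(60.6) = -1092.54
Σ gᵢ = 12 + 1.1 = 13.1
Vm = -1092.54 / 13.1 = -83.40 mV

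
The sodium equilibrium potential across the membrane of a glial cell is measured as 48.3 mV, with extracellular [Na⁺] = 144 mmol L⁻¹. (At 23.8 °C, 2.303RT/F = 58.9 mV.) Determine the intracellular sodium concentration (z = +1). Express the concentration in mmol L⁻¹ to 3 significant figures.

21.8 mmol L⁻¹

Nernst: E = (58.9/1) · log₁₀([out]/[in]), so log₁₀([out]/[in]) = 48.3 × 1 / 58.9 = 0.8200.
[out]/[in] = 10^(0.8200) = 6.607.
[in] = 144 / 6.607 = 21.79 mmol L⁻¹.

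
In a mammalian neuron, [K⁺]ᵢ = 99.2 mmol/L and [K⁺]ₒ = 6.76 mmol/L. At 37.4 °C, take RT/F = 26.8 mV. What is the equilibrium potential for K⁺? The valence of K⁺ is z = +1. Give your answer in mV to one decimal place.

E = (26.8/z) · ln([K⁺]_out/[K⁺]_in) with z = +1.
= (26.8/1) · ln(6.76/99.2) = 26.80 · ln(0.06815)
= 26.80 · (-2.6861) = -71.99 mV

-72.0 mV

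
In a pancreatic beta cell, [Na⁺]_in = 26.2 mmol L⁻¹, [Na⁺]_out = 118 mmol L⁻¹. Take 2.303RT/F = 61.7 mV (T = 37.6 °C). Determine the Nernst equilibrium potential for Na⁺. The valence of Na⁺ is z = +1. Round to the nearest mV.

E = (61.7/z) · log₁₀([Na⁺]_out/[Na⁺]_in) with z = +1.
= (61.7/1) · log₁₀(118/26.2) = 61.70 · log₁₀(4.504)
= 61.70 · (0.6536) = 40.33 mV

40 mV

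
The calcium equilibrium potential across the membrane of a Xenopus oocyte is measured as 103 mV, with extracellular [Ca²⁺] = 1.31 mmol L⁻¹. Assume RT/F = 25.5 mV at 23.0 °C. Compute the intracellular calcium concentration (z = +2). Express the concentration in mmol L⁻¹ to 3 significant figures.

0.000406 mmol L⁻¹

Nernst: E = (25.5/2) · ln([out]/[in]), so ln([out]/[in]) = 103.0 × 2 / 25.5 = 8.0784.
[out]/[in] = e^(8.0784) = 3224.
[in] = 1.31 / 3224 = 0.0004063 mmol L⁻¹.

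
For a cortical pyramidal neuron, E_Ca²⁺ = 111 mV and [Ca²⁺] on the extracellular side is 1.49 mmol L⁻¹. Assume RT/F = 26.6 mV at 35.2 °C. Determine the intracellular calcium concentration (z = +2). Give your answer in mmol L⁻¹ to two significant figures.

0.00035 mmol L⁻¹

Nernst: E = (26.6/2) · ln([out]/[in]), so ln([out]/[in]) = 111.0 × 2 / 26.6 = 8.3459.
[out]/[in] = e^(8.3459) = 4213.
[in] = 1.49 / 4213 = 0.0003537 mmol L⁻¹.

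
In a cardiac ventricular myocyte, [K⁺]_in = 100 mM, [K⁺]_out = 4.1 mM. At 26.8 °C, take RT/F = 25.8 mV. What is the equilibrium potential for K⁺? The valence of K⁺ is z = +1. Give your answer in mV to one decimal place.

-82.4 mV

E = (25.8/z) · ln([K⁺]_out/[K⁺]_in) with z = +1.
= (25.8/1) · ln(4.1/100) = 25.80 · ln(0.041)
= 25.80 · (-3.1942) = -82.41 mV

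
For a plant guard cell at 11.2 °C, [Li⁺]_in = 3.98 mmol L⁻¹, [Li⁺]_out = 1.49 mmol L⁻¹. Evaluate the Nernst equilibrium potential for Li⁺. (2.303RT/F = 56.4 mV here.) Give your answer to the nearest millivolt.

-24 mV

E = (56.4/z) · log₁₀([Li⁺]_out/[Li⁺]_in) with z = +1.
= (56.4/1) · log₁₀(1.49/3.98) = 56.40 · log₁₀(0.3744)
= 56.40 · (-0.4267) = -24.07 mV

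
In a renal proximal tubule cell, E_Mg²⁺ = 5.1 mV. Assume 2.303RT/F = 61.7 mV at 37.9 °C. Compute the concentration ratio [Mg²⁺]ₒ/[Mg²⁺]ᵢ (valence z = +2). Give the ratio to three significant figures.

1.46

log₁₀([out]/[in]) = E·z/(61.7) = 5.1 × 2 / 61.7 = 0.1653
[out]/[in] = 10^(0.1653) = 1.463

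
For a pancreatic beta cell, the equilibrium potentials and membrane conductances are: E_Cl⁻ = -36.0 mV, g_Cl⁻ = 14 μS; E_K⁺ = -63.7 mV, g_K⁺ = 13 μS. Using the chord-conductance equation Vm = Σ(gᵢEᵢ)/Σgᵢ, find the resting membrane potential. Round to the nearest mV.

Σ gᵢEᵢ = 14·(-36.0) + 13·(-63.7) = -1332.10
Σ gᵢ = 14 + 13 = 27
Vm = -1332.10 / 27 = -49.34 mV

-49 mV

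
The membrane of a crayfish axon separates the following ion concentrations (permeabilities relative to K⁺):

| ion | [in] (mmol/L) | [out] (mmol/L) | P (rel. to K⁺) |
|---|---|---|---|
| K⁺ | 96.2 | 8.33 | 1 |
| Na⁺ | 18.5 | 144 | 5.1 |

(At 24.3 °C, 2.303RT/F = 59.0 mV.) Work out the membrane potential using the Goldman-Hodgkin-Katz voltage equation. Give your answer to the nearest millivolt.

35 mV

Vm = 59.0 · log₁₀[(Σ P·[cation]ₒ + Σ P·[anion]ᵢ) / (Σ P·[cation]ᵢ + Σ P·[anion]ₒ)]
Numerator = 1×8.33 + 5.1×144 = 742.7
Denominator = 1×96.2 + 5.1×18.5 = 190.6
Vm = 59.0 · log₁₀(3.8978) = 59.0 × (0.5908) = 34.86 mV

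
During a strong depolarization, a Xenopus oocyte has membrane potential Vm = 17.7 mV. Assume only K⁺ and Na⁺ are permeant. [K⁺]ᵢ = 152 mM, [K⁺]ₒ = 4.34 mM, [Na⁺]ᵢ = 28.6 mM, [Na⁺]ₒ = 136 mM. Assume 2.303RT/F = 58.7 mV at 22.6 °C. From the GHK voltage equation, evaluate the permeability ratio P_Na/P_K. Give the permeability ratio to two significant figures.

3.8

Let α = P_Na/P_K. GHK: Vm = 58.7·log₁₀[(Kₒ + α·Naₒ)/(Kᵢ + α·Naᵢ)].
10^(Vm/58.7) = 10^(17.7/58.7) = 2.0023
So 2.0023·(Kᵢ + α·Naᵢ) = Kₒ + α·Naₒ → α = (2.0023·152.0 − 4.34) / (136.0 − 2.0023·28.6)
α = (304.4 − 4.34) / (136.0 − 57.27) = 300/78.73 = 3.81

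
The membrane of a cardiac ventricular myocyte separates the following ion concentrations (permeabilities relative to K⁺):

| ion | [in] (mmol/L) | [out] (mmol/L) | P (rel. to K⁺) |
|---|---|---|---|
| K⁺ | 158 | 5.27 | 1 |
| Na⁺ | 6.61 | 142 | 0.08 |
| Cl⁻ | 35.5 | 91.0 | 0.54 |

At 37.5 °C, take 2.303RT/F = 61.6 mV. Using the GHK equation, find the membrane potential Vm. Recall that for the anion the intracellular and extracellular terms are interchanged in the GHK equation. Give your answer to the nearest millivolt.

-47 mV

Vm = 61.6 · log₁₀[(Σ P·[cation]ₒ + Σ P·[anion]ᵢ) / (Σ P·[cation]ᵢ + Σ P·[anion]ₒ)]
Numerator = 1×5.27 + 0.08×142 + 0.54×35.5 = 35.8
Denominator = 1×158 + 0.08×6.61 + 0.54×91.0 = 207.7
Vm = 61.6 · log₁₀(0.17239) = 61.6 × (-0.7635) = -47.03 mV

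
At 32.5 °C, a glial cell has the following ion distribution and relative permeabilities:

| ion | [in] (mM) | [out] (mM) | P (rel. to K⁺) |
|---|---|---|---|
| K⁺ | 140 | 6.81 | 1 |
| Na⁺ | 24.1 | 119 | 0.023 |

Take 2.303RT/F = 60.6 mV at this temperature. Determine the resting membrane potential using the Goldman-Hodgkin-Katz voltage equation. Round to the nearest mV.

Vm = 60.6 · log₁₀[(Σ P·[cation]ₒ + Σ P·[anion]ᵢ) / (Σ P·[cation]ᵢ + Σ P·[anion]ₒ)]
Numerator = 1×6.81 + 0.023×119 = 9.547
Denominator = 1×140 + 0.023×24.1 = 140.6
Vm = 60.6 · log₁₀(0.067924) = 60.6 × (-1.1680) = -70.78 mV

-71 mV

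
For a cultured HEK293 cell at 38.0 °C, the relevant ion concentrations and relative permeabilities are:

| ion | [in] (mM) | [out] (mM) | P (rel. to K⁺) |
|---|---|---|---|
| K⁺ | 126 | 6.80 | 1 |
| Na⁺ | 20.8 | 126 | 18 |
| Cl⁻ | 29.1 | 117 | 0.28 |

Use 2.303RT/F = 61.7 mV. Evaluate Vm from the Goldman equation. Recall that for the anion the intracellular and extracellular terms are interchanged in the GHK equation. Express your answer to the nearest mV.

39 mV

Vm = 61.7 · log₁₀[(Σ P·[cation]ₒ + Σ P·[anion]ᵢ) / (Σ P·[cation]ᵢ + Σ P·[anion]ₒ)]
Numerator = 1×6.80 + 18×126 + 0.28×29.1 = 2283
Denominator = 1×126 + 18×20.8 + 0.28×117 = 533.2
Vm = 61.7 · log₁₀(4.2819) = 61.7 × (0.6316) = 38.97 mV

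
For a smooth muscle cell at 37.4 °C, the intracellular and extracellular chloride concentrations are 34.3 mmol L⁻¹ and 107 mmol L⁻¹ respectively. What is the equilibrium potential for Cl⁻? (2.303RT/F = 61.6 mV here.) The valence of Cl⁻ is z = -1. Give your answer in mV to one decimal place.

E = (61.6/z) · log₁₀([Cl⁻]_out/[Cl⁻]_in) with z = -1.
For an anion, dividing by z = -1 reverses the sign.
= (61.6/-1) · log₁₀(107/34.3) = -61.60 · log₁₀(3.12)
= -61.60 · (0.4941) = -30.44 mV

-30.4 mV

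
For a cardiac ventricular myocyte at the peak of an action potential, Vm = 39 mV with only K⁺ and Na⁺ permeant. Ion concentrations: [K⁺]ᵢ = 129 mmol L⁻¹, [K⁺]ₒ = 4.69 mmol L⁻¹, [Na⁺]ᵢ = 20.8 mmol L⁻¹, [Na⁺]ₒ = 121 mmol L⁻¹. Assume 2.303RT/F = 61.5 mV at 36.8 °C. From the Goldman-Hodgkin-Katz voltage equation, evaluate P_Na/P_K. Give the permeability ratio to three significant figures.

Let α = P_Na/P_K. GHK: Vm = 61.5·log₁₀[(Kₒ + α·Naₒ)/(Kᵢ + α·Naᵢ)].
10^(Vm/61.5) = 10^(39.0/61.5) = 4.3067
So 4.3067·(Kᵢ + α·Naᵢ) = Kₒ + α·Naₒ → α = (4.3067·129.0 − 4.69) / (121.0 − 4.3067·20.8)
α = (555.6 − 4.69) / (121.0 − 89.58) = 550.9/31.42 = 17.53

17.5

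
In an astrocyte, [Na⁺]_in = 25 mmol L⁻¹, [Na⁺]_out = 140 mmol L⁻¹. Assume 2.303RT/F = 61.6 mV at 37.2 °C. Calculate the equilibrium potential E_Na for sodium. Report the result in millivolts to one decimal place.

E = (61.6/z) · log₁₀([Na⁺]_out/[Na⁺]_in) with z = +1.
= (61.6/1) · log₁₀(140/25) = 61.60 · log₁₀(5.6)
= 61.60 · (0.7482) = 46.09 mV

46.1 mV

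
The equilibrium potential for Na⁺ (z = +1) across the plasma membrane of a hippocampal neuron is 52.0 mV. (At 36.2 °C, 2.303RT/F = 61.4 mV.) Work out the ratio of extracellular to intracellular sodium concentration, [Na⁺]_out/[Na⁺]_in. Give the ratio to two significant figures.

7.0

log₁₀([out]/[in]) = E·z/(61.4) = 52.0 × 1 / 61.4 = 0.8469
[out]/[in] = 10^(0.8469) = 7.029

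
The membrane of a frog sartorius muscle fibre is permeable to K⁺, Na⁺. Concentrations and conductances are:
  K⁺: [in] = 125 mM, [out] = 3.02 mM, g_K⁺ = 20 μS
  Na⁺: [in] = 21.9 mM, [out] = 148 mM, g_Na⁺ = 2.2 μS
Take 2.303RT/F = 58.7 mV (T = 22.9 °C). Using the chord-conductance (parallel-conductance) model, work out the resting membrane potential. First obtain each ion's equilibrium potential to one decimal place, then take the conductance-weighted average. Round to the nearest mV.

-81 mV

E_K⁺ = (58.7/1)·log₁₀(3.02/125) = -94.9 mV
E_Na⁺ = (58.7/1)·log₁₀(148/21.9) = 48.7 mV
Vm = (Σ gᵢEᵢ)/(Σ gᵢ) = (20·-94.9 + 2.2·48.7) / (20 + 2.2)
= -1790.86 / 22.2 = -80.67 mV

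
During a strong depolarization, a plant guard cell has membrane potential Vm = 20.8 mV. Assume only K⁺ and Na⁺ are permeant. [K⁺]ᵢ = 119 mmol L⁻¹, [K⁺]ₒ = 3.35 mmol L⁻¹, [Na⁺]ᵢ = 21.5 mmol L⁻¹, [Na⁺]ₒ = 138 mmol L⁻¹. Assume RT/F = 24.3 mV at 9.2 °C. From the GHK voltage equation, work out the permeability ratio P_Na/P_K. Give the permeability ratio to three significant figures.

Let α = P_Na/P_K. GHK: Vm = 24.3·ln[(Kₒ + α·Naₒ)/(Kᵢ + α·Naᵢ)].
e^(Vm/24.3) = e^(20.8/24.3) = 2.3536
So 2.3536·(Kᵢ + α·Naᵢ) = Kₒ + α·Naₒ → α = (2.3536·119.0 − 3.35) / (138.0 − 2.3536·21.5)
α = (280.1 − 3.35) / (138.0 − 50.6) = 276.7/87.4 = 3.166

3.17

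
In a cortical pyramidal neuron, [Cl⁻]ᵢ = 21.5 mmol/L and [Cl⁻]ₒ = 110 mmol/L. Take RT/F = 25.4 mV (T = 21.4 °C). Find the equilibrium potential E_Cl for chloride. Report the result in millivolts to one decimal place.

E = (25.4/z) · ln([Cl⁻]_out/[Cl⁻]_in) with z = -1.
For an anion, dividing by z = -1 reverses the sign.
= (25.4/-1) · ln(110/21.5) = -25.40 · ln(5.116)
= -25.40 · (1.6324) = -41.46 mV

-41.5 mV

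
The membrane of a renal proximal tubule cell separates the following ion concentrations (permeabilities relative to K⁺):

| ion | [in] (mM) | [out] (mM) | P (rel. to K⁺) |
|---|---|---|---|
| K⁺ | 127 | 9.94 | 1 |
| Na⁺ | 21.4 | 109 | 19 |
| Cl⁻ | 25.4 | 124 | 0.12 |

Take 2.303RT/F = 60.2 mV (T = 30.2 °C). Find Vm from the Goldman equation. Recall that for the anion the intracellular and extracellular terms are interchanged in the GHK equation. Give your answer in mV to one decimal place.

Vm = 60.2 · log₁₀[(Σ P·[cation]ₒ + Σ P·[anion]ᵢ) / (Σ P·[cation]ᵢ + Σ P·[anion]ₒ)]
Numerator = 1×9.94 + 19×109 + 0.12×25.4 = 2084
Denominator = 1×127 + 19×21.4 + 0.12×124 = 548.5
Vm = 60.2 · log₁₀(3.7996) = 60.2 × (0.5797) = 34.90 mV

34.9 mV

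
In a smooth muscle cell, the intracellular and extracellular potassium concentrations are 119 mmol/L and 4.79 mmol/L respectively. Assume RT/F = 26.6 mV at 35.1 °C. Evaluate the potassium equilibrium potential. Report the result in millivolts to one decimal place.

E = (26.6/z) · ln([K⁺]_out/[K⁺]_in) with z = +1.
= (26.6/1) · ln(4.79/119) = 26.60 · ln(0.04025)
= 26.60 · (-3.2126) = -85.45 mV

-85.5 mV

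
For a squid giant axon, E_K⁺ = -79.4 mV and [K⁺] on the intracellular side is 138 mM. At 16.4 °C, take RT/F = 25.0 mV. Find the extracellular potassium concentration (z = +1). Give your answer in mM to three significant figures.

Nernst: E = (25.0/1) · ln([out]/[in]), so ln([out]/[in]) = -79.4 × 1 / 25.0 = -3.1760.
[out]/[in] = e^(-3.1760) = 0.04175.
[out] = 0.04175 × 138 = 5.762 mM.

5.76 mM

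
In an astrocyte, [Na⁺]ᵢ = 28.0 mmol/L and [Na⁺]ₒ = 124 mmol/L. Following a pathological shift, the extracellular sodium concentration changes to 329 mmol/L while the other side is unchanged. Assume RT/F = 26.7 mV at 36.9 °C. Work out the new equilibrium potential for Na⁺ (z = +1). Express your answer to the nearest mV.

After the shift: [Na⁺]_out = 329, [Na⁺]_in = 28.0 mmol/L.
E_new = (26.7/1)·ln(329/28.0) = 26.70 · (2.4639) = 65.78 mV

66 mV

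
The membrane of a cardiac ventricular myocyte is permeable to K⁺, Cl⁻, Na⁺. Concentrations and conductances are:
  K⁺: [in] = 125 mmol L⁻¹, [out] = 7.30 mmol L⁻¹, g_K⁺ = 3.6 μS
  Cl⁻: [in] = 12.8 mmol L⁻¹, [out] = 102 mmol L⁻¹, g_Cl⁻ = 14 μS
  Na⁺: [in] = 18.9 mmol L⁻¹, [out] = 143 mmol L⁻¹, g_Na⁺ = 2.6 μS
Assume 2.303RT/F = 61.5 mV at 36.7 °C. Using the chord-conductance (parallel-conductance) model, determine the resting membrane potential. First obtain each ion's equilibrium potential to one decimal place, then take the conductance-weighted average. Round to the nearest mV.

-45 mV

E_K⁺ = (61.5/1)·log₁₀(7.30/125) = -75.9 mV
E_Cl⁻ = (61.5/-1)·log₁₀(102/12.8) = -55.4 mV
E_Na⁺ = (61.5/1)·log₁₀(143/18.9) = 54.1 mV
Vm = (Σ gᵢEᵢ)/(Σ gᵢ) = (3.6·-75.9 + 14·-55.4 + 2.6·54.1) / (3.6 + 14 + 2.6)
= -908.18 / 20.2 = -44.96 mV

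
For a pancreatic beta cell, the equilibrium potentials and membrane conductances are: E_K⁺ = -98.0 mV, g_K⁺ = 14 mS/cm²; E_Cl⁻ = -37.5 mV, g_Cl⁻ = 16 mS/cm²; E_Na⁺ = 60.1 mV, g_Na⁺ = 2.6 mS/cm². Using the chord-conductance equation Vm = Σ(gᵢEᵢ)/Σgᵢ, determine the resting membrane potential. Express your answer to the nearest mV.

Σ gᵢEᵢ = 14·(-98.0) + 16·(-37.5) + 2.6·(60.1) = -1815.74
Σ gᵢ = 14 + 16 + 2.6 = 32.6
Vm = -1815.74 / 32.6 = -55.70 mV

-56 mV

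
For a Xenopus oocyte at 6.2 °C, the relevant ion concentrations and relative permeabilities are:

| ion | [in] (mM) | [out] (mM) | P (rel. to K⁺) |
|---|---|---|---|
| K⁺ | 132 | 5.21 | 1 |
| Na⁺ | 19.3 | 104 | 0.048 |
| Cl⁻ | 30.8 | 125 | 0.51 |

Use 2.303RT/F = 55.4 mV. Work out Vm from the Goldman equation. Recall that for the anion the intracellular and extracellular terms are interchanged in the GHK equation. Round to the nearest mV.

Vm = 55.4 · log₁₀[(Σ P·[cation]ₒ + Σ P·[anion]ᵢ) / (Σ P·[cation]ᵢ + Σ P·[anion]ₒ)]
Numerator = 1×5.21 + 0.048×104 + 0.51×30.8 = 25.91
Denominator = 1×132 + 0.048×19.3 + 0.51×125 = 196.7
Vm = 55.4 · log₁₀(0.13174) = 55.4 × (-0.8803) = -48.77 mV

-49 mV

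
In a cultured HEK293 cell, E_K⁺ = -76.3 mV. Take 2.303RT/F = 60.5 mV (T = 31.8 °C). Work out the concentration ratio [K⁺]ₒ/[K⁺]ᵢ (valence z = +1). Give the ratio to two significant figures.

0.055

log₁₀([out]/[in]) = E·z/(60.5) = -76.3 × 1 / 60.5 = -1.2612
[out]/[in] = 10^(-1.2612) = 0.05481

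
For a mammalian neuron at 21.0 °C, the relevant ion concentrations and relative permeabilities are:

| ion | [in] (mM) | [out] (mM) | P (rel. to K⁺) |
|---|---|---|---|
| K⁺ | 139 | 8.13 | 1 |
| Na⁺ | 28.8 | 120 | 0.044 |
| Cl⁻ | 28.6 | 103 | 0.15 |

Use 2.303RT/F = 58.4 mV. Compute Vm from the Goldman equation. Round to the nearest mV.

Vm = 58.4 · log₁₀[(Σ P·[cation]ₒ + Σ P·[anion]ᵢ) / (Σ P·[cation]ᵢ + Σ P·[anion]ₒ)]
Numerator = 1×8.13 + 0.044×120 + 0.15×28.6 = 17.7
Denominator = 1×139 + 0.044×28.8 + 0.15×103 = 155.7
Vm = 58.4 · log₁₀(0.11367) = 58.4 × (-0.9444) = -55.15 mV

-55 mV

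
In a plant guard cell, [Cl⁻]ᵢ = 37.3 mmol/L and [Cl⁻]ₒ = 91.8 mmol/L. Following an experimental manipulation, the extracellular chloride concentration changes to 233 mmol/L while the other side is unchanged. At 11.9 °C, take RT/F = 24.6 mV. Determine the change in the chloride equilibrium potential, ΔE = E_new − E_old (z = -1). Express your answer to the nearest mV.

E_old = (24.6/-1)·ln(91.8/37.3) = -22.16 mV
E_new = (24.6/-1)·ln(233/37.3) = -45.07 mV
ΔE = -45.07 − (-22.16) = -22.91 mV

-23 mV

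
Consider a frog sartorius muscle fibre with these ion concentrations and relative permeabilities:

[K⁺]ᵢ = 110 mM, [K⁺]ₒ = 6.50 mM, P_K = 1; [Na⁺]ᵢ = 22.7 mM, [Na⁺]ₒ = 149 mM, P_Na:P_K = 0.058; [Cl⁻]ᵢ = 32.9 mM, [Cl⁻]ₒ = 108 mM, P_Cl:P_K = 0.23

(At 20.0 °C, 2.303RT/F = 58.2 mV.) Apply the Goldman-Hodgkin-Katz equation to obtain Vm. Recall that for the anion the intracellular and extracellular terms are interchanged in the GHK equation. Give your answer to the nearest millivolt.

-45 mV

Vm = 58.2 · log₁₀[(Σ P·[cation]ₒ + Σ P·[anion]ᵢ) / (Σ P·[cation]ᵢ + Σ P·[anion]ₒ)]
Numerator = 1×6.50 + 0.058×149 + 0.23×32.9 = 22.71
Denominator = 1×110 + 0.058×22.7 + 0.23×108 = 136.2
Vm = 58.2 · log₁₀(0.16679) = 58.2 × (-0.7778) = -45.27 mV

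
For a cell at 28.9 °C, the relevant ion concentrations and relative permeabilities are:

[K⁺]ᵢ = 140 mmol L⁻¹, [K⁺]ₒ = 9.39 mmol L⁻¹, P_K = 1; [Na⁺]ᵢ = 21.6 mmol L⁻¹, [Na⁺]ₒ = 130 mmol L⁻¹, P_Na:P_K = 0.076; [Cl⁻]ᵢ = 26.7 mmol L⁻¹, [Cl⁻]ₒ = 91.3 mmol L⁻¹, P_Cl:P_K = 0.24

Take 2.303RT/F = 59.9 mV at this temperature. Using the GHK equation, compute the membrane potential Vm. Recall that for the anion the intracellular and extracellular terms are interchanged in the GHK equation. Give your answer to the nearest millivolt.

-48 mV

Vm = 59.9 · log₁₀[(Σ P·[cation]ₒ + Σ P·[anion]ᵢ) / (Σ P·[cation]ᵢ + Σ P·[anion]ₒ)]
Numerator = 1×9.39 + 0.076×130 + 0.24×26.7 = 25.68
Denominator = 1×140 + 0.076×21.6 + 0.24×91.3 = 163.6
Vm = 59.9 · log₁₀(0.157) = 59.9 × (-0.8041) = -48.17 mV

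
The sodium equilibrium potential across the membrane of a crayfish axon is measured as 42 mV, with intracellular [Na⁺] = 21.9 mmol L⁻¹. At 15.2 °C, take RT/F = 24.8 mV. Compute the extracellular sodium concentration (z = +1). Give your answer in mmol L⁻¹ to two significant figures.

120 mmol L⁻¹

Nernst: E = (24.8/1) · ln([out]/[in]), so ln([out]/[in]) = 42.0 × 1 / 24.8 = 1.6935.
[out]/[in] = e^(1.6935) = 5.439.
[out] = 5.439 × 21.9 = 119.1 mmol L⁻¹.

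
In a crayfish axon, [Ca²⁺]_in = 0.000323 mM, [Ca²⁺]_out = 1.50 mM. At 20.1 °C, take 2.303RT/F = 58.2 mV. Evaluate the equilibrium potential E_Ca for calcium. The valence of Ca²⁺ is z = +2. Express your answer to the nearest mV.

107 mV

E = (58.2/z) · log₁₀([Ca²⁺]_out/[Ca²⁺]_in) with z = +2.
= (58.2/2) · log₁₀(1.50/0.000323) = 29.10 · log₁₀(4644)
= 29.10 · (3.6669) = 106.71 mV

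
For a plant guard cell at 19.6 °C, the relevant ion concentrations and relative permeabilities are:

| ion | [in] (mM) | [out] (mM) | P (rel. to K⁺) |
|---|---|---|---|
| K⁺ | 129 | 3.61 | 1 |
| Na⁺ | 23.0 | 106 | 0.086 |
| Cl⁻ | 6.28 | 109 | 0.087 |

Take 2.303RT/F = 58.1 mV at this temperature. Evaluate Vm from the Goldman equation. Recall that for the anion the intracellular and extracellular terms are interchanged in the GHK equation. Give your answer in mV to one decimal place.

Vm = 58.1 · log₁₀[(Σ P·[cation]ₒ + Σ P·[anion]ᵢ) / (Σ P·[cation]ᵢ + Σ P·[anion]ₒ)]
Numerator = 1×3.61 + 0.086×106 + 0.087×6.28 = 13.27
Denominator = 1×129 + 0.086×23.0 + 0.087×109 = 140.5
Vm = 58.1 · log₁₀(0.094491) = 58.1 × (-1.0246) = -59.53 mV

-59.5 mV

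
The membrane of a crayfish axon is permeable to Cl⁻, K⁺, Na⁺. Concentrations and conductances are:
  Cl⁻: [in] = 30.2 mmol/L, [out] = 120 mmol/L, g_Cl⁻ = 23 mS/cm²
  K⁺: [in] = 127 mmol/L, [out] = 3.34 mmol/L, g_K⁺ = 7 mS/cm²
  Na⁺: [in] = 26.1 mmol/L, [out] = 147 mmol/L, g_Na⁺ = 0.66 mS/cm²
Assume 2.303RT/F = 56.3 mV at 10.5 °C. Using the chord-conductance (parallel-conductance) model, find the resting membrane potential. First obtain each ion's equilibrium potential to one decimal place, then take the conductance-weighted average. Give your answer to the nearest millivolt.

-45 mV

E_Cl⁻ = (56.3/-1)·log₁₀(120/30.2) = -33.7 mV
E_K⁺ = (56.3/1)·log₁₀(3.34/127) = -89.0 mV
E_Na⁺ = (56.3/1)·log₁₀(147/26.1) = 42.3 mV
Vm = (Σ gᵢEᵢ)/(Σ gᵢ) = (23·-33.7 + 7·-89.0 + 0.66·42.3) / (23 + 7 + 0.66)
= -1370.18 / 30.66 = -44.69 mV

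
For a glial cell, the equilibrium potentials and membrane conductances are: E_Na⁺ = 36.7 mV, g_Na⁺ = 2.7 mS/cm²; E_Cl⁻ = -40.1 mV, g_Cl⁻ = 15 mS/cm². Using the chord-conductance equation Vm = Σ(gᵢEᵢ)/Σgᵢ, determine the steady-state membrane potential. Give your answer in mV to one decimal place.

-28.4 mV

Σ gᵢEᵢ = 2.7·(36.7) + 15·(-40.1) = -502.41
Σ gᵢ = 2.7 + 15 = 17.7
Vm = -502.41 / 17.7 = -28.38 mV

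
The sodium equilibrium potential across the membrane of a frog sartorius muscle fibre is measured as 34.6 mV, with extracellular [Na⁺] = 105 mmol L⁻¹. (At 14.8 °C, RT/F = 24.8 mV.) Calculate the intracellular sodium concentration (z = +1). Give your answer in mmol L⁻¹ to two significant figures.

26 mmol L⁻¹

Nernst: E = (24.8/1) · ln([out]/[in]), so ln([out]/[in]) = 34.6 × 1 / 24.8 = 1.3952.
[out]/[in] = e^(1.3952) = 4.036.
[in] = 105 / 4.036 = 26.02 mmol L⁻¹.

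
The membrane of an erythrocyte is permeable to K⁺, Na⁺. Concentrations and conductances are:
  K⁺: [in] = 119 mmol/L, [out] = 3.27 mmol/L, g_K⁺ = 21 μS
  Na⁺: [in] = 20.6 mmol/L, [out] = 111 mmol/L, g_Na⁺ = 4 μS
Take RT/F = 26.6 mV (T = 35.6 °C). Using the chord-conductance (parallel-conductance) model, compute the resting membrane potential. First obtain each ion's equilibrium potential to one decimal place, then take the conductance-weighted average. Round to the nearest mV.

-73 mV

E_K⁺ = (26.6/1)·ln(3.27/119) = -95.6 mV
E_Na⁺ = (26.6/1)·ln(111/20.6) = 44.8 mV
Vm = (Σ gᵢEᵢ)/(Σ gᵢ) = (21·-95.6 + 4·44.8) / (21 + 4)
= -1828.40 / 25 = -73.14 mV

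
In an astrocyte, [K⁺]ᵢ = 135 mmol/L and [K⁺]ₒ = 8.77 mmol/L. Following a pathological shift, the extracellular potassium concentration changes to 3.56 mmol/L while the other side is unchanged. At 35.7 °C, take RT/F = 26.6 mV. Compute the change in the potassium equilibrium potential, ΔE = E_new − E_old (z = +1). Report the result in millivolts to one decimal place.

-24.0 mV

E_old = (26.6/1)·ln(8.77/135) = -72.72 mV
E_new = (26.6/1)·ln(3.56/135) = -96.70 mV
ΔE = -96.70 − (-72.72) = -23.98 mV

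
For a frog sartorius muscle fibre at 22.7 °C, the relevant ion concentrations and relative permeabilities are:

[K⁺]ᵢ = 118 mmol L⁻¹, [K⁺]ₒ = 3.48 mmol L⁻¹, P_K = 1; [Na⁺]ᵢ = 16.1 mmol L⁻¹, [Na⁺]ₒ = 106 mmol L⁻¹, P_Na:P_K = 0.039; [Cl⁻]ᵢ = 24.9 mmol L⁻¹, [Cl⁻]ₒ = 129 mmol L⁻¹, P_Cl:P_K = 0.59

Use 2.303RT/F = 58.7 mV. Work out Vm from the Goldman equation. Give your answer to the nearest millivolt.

-55 mV

Vm = 58.7 · log₁₀[(Σ P·[cation]ₒ + Σ P·[anion]ᵢ) / (Σ P·[cation]ᵢ + Σ P·[anion]ₒ)]
Numerator = 1×3.48 + 0.039×106 + 0.59×24.9 = 22.3
Denominator = 1×118 + 0.039×16.1 + 0.59×129 = 194.7
Vm = 58.7 · log₁₀(0.11454) = 58.7 × (-0.9410) = -55.24 mV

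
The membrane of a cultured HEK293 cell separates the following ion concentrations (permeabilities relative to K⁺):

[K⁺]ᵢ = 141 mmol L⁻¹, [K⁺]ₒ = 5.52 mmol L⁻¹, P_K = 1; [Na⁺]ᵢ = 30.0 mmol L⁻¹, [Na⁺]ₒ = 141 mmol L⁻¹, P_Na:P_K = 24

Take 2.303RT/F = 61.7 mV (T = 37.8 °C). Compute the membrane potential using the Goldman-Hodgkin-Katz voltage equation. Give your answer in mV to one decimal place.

36.7 mV

Vm = 61.7 · log₁₀[(Σ P·[cation]ₒ + Σ P·[anion]ᵢ) / (Σ P·[cation]ᵢ + Σ P·[anion]ₒ)]
Numerator = 1×5.52 + 24×141 = 3390
Denominator = 1×141 + 24×30.0 = 861
Vm = 61.7 · log₁₀(3.9367) = 61.7 × (0.5951) = 36.72 mV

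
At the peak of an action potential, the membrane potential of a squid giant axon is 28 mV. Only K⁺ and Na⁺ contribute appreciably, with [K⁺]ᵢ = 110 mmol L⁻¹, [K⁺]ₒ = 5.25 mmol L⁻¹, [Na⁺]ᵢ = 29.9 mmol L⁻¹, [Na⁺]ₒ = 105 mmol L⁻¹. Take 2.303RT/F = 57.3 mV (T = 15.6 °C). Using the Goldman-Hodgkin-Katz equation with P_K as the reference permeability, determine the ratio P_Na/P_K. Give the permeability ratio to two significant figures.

Let α = P_Na/P_K. GHK: Vm = 57.3·log₁₀[(Kₒ + α·Naₒ)/(Kᵢ + α·Naᵢ)].
10^(Vm/57.3) = 10^(28.0/57.3) = 3.0807
So 3.0807·(Kᵢ + α·Naᵢ) = Kₒ + α·Naₒ → α = (3.0807·110.0 − 5.25) / (105.0 − 3.0807·29.9)
α = (338.9 − 5.25) / (105.0 − 92.11) = 333.6/12.89 = 25.89

26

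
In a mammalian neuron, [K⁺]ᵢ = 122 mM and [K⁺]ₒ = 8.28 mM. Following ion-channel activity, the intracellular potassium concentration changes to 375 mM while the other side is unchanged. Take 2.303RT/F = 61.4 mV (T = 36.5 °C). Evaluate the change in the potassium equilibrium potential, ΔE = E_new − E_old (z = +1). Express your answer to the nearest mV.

-30 mV

E_old = (61.4/1)·log₁₀(8.28/122) = -71.74 mV
E_new = (61.4/1)·log₁₀(8.28/375) = -101.68 mV
ΔE = -101.68 − (-71.74) = -29.94 mV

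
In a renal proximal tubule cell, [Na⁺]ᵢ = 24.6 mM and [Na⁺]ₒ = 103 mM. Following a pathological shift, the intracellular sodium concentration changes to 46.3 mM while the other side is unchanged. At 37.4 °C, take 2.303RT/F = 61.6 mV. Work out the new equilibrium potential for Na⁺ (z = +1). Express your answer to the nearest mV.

After the shift: [Na⁺]_out = 103, [Na⁺]_in = 46.3 mM.
E_new = (61.6/1)·log₁₀(103/46.3) = 61.60 · (0.3473) = 21.39 mV

21 mV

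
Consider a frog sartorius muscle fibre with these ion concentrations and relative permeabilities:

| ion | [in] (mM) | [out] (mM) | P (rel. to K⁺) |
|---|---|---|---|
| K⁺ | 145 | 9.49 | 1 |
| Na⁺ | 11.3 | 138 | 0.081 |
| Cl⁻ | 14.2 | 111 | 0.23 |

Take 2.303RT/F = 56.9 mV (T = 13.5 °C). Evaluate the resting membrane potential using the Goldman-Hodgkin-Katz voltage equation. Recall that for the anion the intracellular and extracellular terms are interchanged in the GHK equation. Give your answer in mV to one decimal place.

Vm = 56.9 · log₁₀[(Σ P·[cation]ₒ + Σ P·[anion]ᵢ) / (Σ P·[cation]ᵢ + Σ P·[anion]ₒ)]
Numerator = 1×9.49 + 0.081×138 + 0.23×14.2 = 23.93
Denominator = 1×145 + 0.081×11.3 + 0.23×111 = 171.4
Vm = 56.9 · log₁₀(0.1396) = 56.9 × (-0.8551) = -48.66 mV

-48.7 mV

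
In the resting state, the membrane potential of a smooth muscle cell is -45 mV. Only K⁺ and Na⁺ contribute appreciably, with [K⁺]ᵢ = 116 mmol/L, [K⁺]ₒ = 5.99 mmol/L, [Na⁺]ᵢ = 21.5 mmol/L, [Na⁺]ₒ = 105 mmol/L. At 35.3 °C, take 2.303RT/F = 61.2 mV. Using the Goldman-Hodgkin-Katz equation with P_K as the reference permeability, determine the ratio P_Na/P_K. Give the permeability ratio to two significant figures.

0.15

Let α = P_Na/P_K. GHK: Vm = 61.2·log₁₀[(Kₒ + α·Naₒ)/(Kᵢ + α·Naᵢ)].
10^(Vm/61.2) = 10^(-45.0/61.2) = 0.18395
So 0.18395·(Kᵢ + α·Naᵢ) = Kₒ + α·Naₒ → α = (0.18395·116.0 − 5.99) / (105.0 − 0.18395·21.5)
α = (21.34 − 5.99) / (105.0 − 3.955) = 15.35/101 = 0.1519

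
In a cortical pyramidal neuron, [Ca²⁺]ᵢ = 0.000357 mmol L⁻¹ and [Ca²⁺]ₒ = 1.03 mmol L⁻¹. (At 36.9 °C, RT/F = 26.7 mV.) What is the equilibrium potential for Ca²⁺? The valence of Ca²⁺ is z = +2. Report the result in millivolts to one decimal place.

106.4 mV

E = (26.7/z) · ln([Ca²⁺]_out/[Ca²⁺]_in) with z = +2.
= (26.7/2) · ln(1.03/0.000357) = 13.35 · ln(2885)
= 13.35 · (7.9673) = 106.36 mV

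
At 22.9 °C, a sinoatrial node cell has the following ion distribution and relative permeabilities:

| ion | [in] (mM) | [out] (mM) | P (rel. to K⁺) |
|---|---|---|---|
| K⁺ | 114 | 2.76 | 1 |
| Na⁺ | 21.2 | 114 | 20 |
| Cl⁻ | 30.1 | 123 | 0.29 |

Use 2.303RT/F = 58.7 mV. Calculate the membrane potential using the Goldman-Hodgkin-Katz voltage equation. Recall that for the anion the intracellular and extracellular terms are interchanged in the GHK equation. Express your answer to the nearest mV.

35 mV

Vm = 58.7 · log₁₀[(Σ P·[cation]ₒ + Σ P·[anion]ᵢ) / (Σ P·[cation]ᵢ + Σ P·[anion]ₒ)]
Numerator = 1×2.76 + 20×114 + 0.29×30.1 = 2291
Denominator = 1×114 + 20×21.2 + 0.29×123 = 573.7
Vm = 58.7 · log₁₀(3.9944) = 58.7 × (0.6015) = 35.31 mV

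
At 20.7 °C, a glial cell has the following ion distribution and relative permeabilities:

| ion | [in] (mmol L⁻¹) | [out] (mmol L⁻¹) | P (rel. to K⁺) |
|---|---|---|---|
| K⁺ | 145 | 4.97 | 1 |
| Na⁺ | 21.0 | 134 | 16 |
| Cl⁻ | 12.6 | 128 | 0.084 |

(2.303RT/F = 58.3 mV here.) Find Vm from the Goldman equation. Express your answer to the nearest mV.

37 mV

Vm = 58.3 · log₁₀[(Σ P·[cation]ₒ + Σ P·[anion]ᵢ) / (Σ P·[cation]ᵢ + Σ P·[anion]ₒ)]
Numerator = 1×4.97 + 16×134 + 0.084×12.6 = 2150
Denominator = 1×145 + 16×21.0 + 0.084×128 = 491.8
Vm = 58.3 · log₁₀(4.3722) = 58.3 × (0.6407) = 37.35 mV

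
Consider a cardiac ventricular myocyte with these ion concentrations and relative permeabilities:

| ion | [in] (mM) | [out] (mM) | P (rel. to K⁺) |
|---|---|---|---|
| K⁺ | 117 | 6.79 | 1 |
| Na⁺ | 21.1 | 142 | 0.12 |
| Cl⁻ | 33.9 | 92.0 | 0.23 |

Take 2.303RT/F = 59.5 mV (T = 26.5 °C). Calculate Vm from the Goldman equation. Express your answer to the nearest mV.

-39 mV

Vm = 59.5 · log₁₀[(Σ P·[cation]ₒ + Σ P·[anion]ᵢ) / (Σ P·[cation]ᵢ + Σ P·[anion]ₒ)]
Numerator = 1×6.79 + 0.12×142 + 0.23×33.9 = 31.63
Denominator = 1×117 + 0.12×21.1 + 0.23×92.0 = 140.7
Vm = 59.5 · log₁₀(0.2248) = 59.5 × (-0.6482) = -38.57 mV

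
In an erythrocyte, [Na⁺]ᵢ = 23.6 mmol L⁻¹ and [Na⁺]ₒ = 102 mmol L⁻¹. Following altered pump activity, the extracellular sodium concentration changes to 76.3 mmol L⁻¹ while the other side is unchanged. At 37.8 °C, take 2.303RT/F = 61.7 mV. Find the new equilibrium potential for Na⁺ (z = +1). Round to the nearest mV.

31 mV

After the shift: [Na⁺]_out = 76.3, [Na⁺]_in = 23.6 mmol L⁻¹.
E_new = (61.7/1)·log₁₀(76.3/23.6) = 61.70 · (0.5096) = 31.44 mV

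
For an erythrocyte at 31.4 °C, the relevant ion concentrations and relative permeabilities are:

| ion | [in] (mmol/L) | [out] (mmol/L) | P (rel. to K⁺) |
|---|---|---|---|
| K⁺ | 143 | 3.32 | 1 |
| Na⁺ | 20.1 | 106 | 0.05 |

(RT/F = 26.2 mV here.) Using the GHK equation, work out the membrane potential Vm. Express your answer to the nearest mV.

Vm = 26.2 · ln[(Σ P·[cation]ₒ + Σ P·[anion]ᵢ) / (Σ P·[cation]ᵢ + Σ P·[anion]ₒ)]
Numerator = 1×3.32 + 0.05×106 = 8.62
Denominator = 1×143 + 0.05×20.1 = 144
Vm = 26.2 · ln(0.059859) = 26.2 × (-2.8158) = -73.77 mV

-74 mV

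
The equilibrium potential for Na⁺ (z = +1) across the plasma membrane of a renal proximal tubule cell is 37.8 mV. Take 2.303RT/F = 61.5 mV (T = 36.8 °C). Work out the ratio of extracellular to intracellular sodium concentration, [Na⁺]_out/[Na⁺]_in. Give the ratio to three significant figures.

4.12

log₁₀([out]/[in]) = E·z/(61.5) = 37.8 × 1 / 61.5 = 0.6146
[out]/[in] = 10^(0.6146) = 4.118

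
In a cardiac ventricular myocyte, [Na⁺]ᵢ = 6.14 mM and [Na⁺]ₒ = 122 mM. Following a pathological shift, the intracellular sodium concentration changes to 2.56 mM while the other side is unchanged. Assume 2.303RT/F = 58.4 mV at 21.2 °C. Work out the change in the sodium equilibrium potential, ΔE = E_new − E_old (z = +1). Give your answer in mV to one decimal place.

E_old = (58.4/1)·log₁₀(122/6.14) = 75.81 mV
E_new = (58.4/1)·log₁₀(122/2.56) = 98.00 mV
ΔE = 98.00 − (75.81) = 22.19 mV

22.2 mV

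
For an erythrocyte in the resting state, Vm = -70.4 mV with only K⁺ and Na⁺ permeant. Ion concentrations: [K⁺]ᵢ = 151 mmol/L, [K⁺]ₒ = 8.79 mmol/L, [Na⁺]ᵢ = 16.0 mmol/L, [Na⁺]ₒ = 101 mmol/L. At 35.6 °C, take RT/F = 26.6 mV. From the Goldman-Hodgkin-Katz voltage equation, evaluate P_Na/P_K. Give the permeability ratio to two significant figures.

Let α = P_Na/P_K. GHK: Vm = 26.6·ln[(Kₒ + α·Naₒ)/(Kᵢ + α·Naᵢ)].
e^(Vm/26.6) = e^(-70.4/26.6) = 0.070891
So 0.070891·(Kᵢ + α·Naᵢ) = Kₒ + α·Naₒ → α = (0.070891·151.0 − 8.79) / (101.0 − 0.070891·16.0)
α = (10.7 − 8.79) / (101.0 − 1.134) = 1.914/99.87 = 0.01917

0.019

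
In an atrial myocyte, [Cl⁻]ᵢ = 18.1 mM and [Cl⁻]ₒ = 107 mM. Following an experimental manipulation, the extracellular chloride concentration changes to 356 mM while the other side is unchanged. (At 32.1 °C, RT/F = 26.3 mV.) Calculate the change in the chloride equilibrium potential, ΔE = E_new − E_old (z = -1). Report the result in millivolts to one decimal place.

E_old = (26.3/-1)·ln(107/18.1) = -46.73 mV
E_new = (26.3/-1)·ln(356/18.1) = -78.35 mV
ΔE = -78.35 − (-46.73) = -31.62 mV

-31.6 mV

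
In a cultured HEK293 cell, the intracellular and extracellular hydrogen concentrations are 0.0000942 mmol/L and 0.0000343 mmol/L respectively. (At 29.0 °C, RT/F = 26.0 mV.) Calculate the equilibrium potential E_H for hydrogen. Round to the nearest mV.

-26 mV

E = (26.0/z) · ln([H⁺]_out/[H⁺]_in) with z = +1.
= (26.0/1) · ln(0.0000343/0.0000942) = 26.00 · ln(0.3641)
= 26.00 · (-1.0103) = -26.27 mV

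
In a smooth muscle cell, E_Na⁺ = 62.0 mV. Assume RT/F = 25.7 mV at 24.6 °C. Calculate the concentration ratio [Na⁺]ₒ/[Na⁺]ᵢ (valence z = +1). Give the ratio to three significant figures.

ln([out]/[in]) = E·z/(25.7) = 62.0 × 1 / 25.7 = 2.4125
[out]/[in] = e^(2.4125) = 11.16

11.2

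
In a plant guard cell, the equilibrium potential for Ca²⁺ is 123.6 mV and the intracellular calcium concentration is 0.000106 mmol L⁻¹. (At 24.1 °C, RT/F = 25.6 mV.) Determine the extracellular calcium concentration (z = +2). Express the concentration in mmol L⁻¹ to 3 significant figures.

Nernst: E = (25.6/2) · ln([out]/[in]), so ln([out]/[in]) = 123.6 × 2 / 25.6 = 9.6562.
[out]/[in] = e^(9.6562) = 1.562e+04.
[out] = 1.562e+04 × 0.000106 = 1.656 mmol L⁻¹.

1.66 mmol L⁻¹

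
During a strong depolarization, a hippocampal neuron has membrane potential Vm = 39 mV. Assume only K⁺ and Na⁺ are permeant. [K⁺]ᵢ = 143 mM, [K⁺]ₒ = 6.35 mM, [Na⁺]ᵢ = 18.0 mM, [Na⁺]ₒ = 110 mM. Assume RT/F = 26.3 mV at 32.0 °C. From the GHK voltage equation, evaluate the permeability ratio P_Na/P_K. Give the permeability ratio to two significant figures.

Let α = P_Na/P_K. GHK: Vm = 26.3·ln[(Kₒ + α·Naₒ)/(Kᵢ + α·Naᵢ)].
e^(Vm/26.3) = e^(39.0/26.3) = 4.4057
So 4.4057·(Kᵢ + α·Naᵢ) = Kₒ + α·Naₒ → α = (4.4057·143.0 − 6.35) / (110.0 − 4.4057·18.0)
α = (630 − 6.35) / (110.0 − 79.3) = 623.7/30.7 = 20.32

20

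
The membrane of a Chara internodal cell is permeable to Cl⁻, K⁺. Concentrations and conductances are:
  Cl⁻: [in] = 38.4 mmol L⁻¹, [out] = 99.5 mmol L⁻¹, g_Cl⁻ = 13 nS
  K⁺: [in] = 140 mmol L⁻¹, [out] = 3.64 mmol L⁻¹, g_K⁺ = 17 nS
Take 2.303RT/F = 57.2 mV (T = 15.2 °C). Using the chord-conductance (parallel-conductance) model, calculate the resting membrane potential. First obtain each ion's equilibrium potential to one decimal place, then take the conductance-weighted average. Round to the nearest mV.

E_Cl⁻ = (57.2/-1)·log₁₀(99.5/38.4) = -23.7 mV
E_K⁺ = (57.2/1)·log₁₀(3.64/140) = -90.7 mV
Vm = (Σ gᵢEᵢ)/(Σ gᵢ) = (13·-23.7 + 17·-90.7) / (13 + 17)
= -1850.00 / 30 = -61.67 mV

-62 mV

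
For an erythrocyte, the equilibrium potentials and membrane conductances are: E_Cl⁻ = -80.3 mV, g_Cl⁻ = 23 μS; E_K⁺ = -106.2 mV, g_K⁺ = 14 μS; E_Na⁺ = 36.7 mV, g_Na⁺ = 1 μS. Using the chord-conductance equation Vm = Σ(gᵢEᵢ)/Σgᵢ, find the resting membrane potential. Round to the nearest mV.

-87 mV

Σ gᵢEᵢ = 23·(-80.3) + 14·(-106.2) + 1·(36.7) = -3297.00
Σ gᵢ = 23 + 14 + 1 = 38
Vm = -3297.00 / 38 = -86.76 mV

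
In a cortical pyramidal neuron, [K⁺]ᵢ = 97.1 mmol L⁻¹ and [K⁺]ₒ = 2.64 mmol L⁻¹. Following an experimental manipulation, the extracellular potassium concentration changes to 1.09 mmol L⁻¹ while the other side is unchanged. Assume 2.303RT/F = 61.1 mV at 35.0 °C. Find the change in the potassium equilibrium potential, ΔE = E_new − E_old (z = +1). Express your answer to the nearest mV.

E_old = (61.1/1)·log₁₀(2.64/97.1) = -95.66 mV
E_new = (61.1/1)·log₁₀(1.09/97.1) = -119.13 mV
ΔE = -119.13 − (-95.66) = -23.47 mV

-23 mV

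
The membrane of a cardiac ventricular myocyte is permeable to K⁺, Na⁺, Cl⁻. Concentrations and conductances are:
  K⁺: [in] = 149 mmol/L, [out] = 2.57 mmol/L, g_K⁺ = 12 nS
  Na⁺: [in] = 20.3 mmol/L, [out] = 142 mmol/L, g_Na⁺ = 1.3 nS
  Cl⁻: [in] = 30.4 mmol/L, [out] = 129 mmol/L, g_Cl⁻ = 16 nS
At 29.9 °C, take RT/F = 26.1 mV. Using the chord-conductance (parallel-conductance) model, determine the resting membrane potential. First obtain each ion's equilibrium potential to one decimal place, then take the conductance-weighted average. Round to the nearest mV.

-62 mV

E_K⁺ = (26.1/1)·ln(2.57/149) = -106.0 mV
E_Na⁺ = (26.1/1)·ln(142/20.3) = 50.8 mV
E_Cl⁻ = (26.1/-1)·ln(129/30.4) = -37.7 mV
Vm = (Σ gᵢEᵢ)/(Σ gᵢ) = (12·-106.0 + 1.3·50.8 + 16·-37.7) / (12 + 1.3 + 16)
= -1809.16 / 29.3 = -61.75 mV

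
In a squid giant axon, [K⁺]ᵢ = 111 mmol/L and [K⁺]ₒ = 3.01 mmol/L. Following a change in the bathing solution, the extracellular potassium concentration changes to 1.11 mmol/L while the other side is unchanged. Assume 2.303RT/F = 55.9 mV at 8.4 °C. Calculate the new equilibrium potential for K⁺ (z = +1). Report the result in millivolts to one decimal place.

-111.8 mV

After the shift: [K⁺]_out = 1.11, [K⁺]_in = 111 mmol/L.
E_new = (55.9/1)·log₁₀(1.11/111) = 55.90 · (-2.0000) = -111.80 mV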